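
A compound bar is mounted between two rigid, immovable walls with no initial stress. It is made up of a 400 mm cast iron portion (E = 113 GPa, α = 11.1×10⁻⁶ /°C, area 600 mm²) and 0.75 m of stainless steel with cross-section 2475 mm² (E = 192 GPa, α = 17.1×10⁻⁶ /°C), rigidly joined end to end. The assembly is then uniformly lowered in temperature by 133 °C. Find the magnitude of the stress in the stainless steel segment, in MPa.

Free thermal contraction of the whole bar: Σ αᵢΔT Lᵢ = 11.1×10⁻⁶×133×400 + 17.1×10⁻⁶×133×750 = 2.296 mm.
Since the ends are fixed, an axial force P builds up, equal in every segment, with P · Σ Lᵢ/(AᵢEᵢ) = δ_free.
The series flexibility is Σ Lᵢ/(AᵢEᵢ) = 400/(600×113×10³) + 750/(2475×192×10³) = 7.478×10⁻⁶ mm/N.
Hence P = δ_free / Σ(L/AE) = 2.296/7.478×10⁻⁶ = 307.1 kN (tensile).
σ_{stainless steel} = P / A = 307100 / 2475 = 124.1 MPa.

σ ≈ 124 MPa (tensile)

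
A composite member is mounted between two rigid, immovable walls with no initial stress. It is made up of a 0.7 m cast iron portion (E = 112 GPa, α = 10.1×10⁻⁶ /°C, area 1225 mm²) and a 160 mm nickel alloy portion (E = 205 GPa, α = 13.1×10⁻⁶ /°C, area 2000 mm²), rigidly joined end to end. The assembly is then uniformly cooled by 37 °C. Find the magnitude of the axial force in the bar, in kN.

P ≈ 61.7 kN (tensile)

If the supports were absent, the total length change would be Σ αᵢΔT Lᵢ = 10.1×10⁻⁶×37×700 + 13.1×10⁻⁶×37×160 = 0.3391 mm.
The rigid supports impose zero overall length change; the single axial force P common to all segments must satisfy P Σ Lᵢ/(AᵢEᵢ) = δ_free.
Σ Lᵢ/(AᵢEᵢ) = 700/(1225×112×10³) + 160/(2000×205×10³) = 5.492×10⁻⁶ mm/N.
So P = 0.3391 / 5.492×10⁻⁶ = 61.75 kN, tensile.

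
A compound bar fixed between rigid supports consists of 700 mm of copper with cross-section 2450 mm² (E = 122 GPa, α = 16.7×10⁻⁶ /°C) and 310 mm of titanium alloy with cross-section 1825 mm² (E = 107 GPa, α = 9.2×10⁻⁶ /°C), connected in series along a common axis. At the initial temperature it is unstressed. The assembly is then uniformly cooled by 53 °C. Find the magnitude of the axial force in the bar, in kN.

P ≈ 196 kN (tensile)

If the supports were absent, the total length change would be Σ αᵢΔT Lᵢ = 16.7×10⁻⁶×53×700 + 9.2×10⁻⁶×53×310 = 0.7707 mm.
Since the ends are fixed, an axial force P builds up, equal in every segment, with P · Σ Lᵢ/(AᵢEᵢ) = δ_free.
The series flexibility is Σ Lᵢ/(AᵢEᵢ) = 700/(2450×122×10³) + 310/(1825×107×10³) = 3.929×10⁻⁶ mm/N.
So P = 0.7707 / 3.929×10⁻⁶ = 196.1 kN, tensile.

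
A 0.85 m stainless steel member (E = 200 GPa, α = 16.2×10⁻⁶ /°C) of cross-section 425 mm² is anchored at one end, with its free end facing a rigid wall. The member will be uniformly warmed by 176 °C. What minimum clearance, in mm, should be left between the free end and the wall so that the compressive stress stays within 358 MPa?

g ≈ 0.902 mm

With no wall the member would lengthen by αΔT L = 16.2×10⁻⁶ × 176 × 850 = 2.424 mm.
At the allowable stress the elastic shortening the wall may impose is σL/E = 358 × 850 / (200×10³) = 1.522 mm.
The gap must absorb the remainder: g_min = 2.424 − 1.522 = 0.902 mm.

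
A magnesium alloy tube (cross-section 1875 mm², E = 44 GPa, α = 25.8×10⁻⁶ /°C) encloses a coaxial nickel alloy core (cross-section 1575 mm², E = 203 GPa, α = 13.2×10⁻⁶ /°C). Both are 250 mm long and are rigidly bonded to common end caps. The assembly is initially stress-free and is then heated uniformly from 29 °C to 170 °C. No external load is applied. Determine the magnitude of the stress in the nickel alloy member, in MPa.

σ ≈ 74 MPa (tensile)

Both members must finish at the same length. With the larger α, the magnesium alloy tends to over-expand; the plates restrain it, putting the magnesium alloy in compression and the nickel alloy in tension. With no external load the two internal forces are equal and opposite, magnitude P.
Equating the net (thermal + elastic) strains gives |α₁ − α₂|·ΔT = P·[1/(A₁E₁) + 1/(A₂E₂)].
|α₁ − α₂|·ΔT = 12.6×10⁻⁶ × 141 = 0.001777.
1/(A₁E₁) + 1/(A₂E₂) = 1/(1875×44×10³) + 1/(1575×203×10³) = 1.525×10⁻⁸ N⁻¹.
P = 0.001777 / 1.525×10⁻⁸ = 116500 N = 116.5 kN.
σ_{nickel alloy} = P/A₂ = 116500/1575 = 73.97 MPa, tensile.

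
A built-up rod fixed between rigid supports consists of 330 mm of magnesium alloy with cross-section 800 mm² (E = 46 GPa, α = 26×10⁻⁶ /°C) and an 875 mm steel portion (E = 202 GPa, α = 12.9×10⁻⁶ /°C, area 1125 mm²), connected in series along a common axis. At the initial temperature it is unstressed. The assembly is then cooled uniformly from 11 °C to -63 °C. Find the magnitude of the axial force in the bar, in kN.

If the supports were absent, the total length change would be Σ αᵢΔT Lᵢ = 26×10⁻⁶×74×330 + 12.9×10⁻⁶×74×875 = 1.47 mm.
The walls prevent any net length change, so an axial force P (same in every segment) develops. Compatibility: P · Σ Lᵢ/(AᵢEᵢ) = δ_free.
Σ Lᵢ/(AᵢEᵢ) = 330/(800×46×10³) + 875/(1125×202×10³) = 1.282×10⁻⁵ mm/N.
P = 1.47 / 1.282×10⁻⁵ = 114700 N = 114.7 kN, tensile.

P ≈ 115 kN (tensile)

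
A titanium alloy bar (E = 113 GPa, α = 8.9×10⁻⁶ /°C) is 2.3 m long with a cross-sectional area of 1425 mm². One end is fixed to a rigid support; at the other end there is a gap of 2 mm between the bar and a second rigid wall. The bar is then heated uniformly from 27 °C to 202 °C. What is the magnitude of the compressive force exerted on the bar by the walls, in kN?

P ≈ 111 kN

Unrestrained expansion: δ_free = αΔT L = 8.9×10⁻⁶ × 175 × 2300 = 3.582 mm.
This exceeds the 2 mm gap, so the wall pushes back. The portion of expansion that must be recovered elastically is δ_free − gap = 3.582 − 2 = 1.582 mm.
So σ = E(δ_free − g)/L = 113×10³ × 1.582/2300 = 77.74 MPa.
P = σA = 77.74 × 1425 = 110.8 kN.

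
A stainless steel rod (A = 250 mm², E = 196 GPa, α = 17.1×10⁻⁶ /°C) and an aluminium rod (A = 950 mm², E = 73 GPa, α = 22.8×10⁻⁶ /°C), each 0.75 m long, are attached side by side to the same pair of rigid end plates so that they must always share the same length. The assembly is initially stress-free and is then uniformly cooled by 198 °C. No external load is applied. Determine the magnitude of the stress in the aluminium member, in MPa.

Equilibrium of a rigid end plate with no external load gives equal and opposite internal forces ±P in the two members. Since α_{aluminium} > α_{stainless steel}, cooling drives the aluminium into tension and the stainless steel into compression.
Setting the final lengths equal and cancelling L: (α₁ − α₂)ΔT = P/(A₁E₁) + P/(A₂E₂).
|α₁ − α₂|·ΔT = 5.7×10⁻⁶ × 198 = 0.001129.
1/(A₁E₁) + 1/(A₂E₂) = 1/(250×196×10³) + 1/(950×73×10³) = 3.483×10⁻⁸ N⁻¹.
P = 0.001129 / 3.483×10⁻⁸ = 32410 N = 32.41 kN.
σ_{aluminium} = P/A₂ = 32410/950 = 34.11 MPa, tensile.

σ ≈ 34.1 MPa (tensile)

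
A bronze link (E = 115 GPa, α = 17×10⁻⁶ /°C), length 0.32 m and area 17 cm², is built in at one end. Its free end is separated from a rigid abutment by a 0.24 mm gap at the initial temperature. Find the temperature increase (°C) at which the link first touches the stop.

Contact occurs when the free expansion equals the gap: αΔT L = 0.24 mm.
ΔT = 0.24 / (17×10⁻⁶ × 320) = 44.12 °C.

ΔT ≈ 44.1 °C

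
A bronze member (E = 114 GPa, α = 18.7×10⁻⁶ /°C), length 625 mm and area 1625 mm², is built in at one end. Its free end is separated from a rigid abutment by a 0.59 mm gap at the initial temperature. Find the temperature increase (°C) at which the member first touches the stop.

The gap closes when αΔT L = 0.59 mm, since the member is still unstressed at that instant.
So ΔT = g/(αL) = 0.59/(18.7×10⁻⁶ × 625) = 50.48 °C.

ΔT ≈ 50.5 °C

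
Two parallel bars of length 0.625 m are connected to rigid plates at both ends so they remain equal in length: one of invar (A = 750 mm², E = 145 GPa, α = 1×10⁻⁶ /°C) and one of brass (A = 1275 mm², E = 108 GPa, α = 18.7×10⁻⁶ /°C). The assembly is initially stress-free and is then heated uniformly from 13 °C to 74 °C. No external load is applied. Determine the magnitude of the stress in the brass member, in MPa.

The brass has the larger α, so on heating it would change length more than the invar if both were free. The rigid plates force a common final length, so the brass is put into compression and the invar into tension, with equal and opposite forces P (no external load).
Compatibility of the two members (thermal + elastic change equal): (α₁ − α₂)ΔT = P·[1/(A₁E₁) + 1/(A₂E₂)].
|α₁ − α₂|·ΔT = 17.7×10⁻⁶ × 61 = 0.00108.
1/(A₁E₁) + 1/(A₂E₂) = 1/(750×145×10³) + 1/(1275×108×10³) = 1.646×10⁻⁸ N⁻¹.
P = 0.00108 / 1.646×10⁻⁸ = 65610 N = 65.61 kN.
σ_{brass} = P/A₂ = 65610/1275 = 51.45 MPa, compressive.

σ ≈ 51.5 MPa (compressive)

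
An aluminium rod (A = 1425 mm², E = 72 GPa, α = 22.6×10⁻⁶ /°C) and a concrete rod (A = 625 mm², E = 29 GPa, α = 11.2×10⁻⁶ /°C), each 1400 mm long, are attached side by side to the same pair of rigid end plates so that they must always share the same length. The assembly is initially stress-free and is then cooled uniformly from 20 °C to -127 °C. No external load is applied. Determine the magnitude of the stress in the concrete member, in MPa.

σ ≈ 41.3 MPa (compressive)

Equilibrium of a rigid end plate with no external load gives equal and opposite internal forces ±P in the two members. Since α_{aluminium} > α_{concrete}, cooling drives the aluminium into tension and the concrete into compression.
Setting the final lengths equal and cancelling L: (α₁ − α₂)ΔT = P/(A₁E₁) + P/(A₂E₂).
|α₁ − α₂|·ΔT = 11.4×10⁻⁶ × 147 = 0.001676.
1/(A₁E₁) + 1/(A₂E₂) = 1/(1425×72×10³) + 1/(625×29×10³) = 6.492×10⁻⁸ N⁻¹.
So P = 0.001676 / 6.492×10⁻⁸ = 25.81 kN.
σ_{concrete} = P/A₂ = 25810/625 = 41.3 MPa, compressive.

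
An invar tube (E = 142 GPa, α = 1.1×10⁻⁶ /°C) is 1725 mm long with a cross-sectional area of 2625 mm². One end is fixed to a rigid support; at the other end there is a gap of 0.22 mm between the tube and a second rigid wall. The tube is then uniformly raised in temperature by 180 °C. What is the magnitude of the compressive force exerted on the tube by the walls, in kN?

If the wall were absent the tube would grow by αΔT L = 1.1×10⁻⁶ × 180 × 1725 = 0.3416 mm.
After closing the 0.22 mm clearance, 0.3416 − 0.22 = 0.1216 mm of expansion remains to be suppressed by the wall.
Compatibility: PL/(AE) = 0.1216 mm, so σ = P/A = E × (0.1216/1725) = 10.01 MPa.
Force on the wall = σA = 10.01 × 2625 mm² = 26.27 kN.

P ≈ 26.3 kN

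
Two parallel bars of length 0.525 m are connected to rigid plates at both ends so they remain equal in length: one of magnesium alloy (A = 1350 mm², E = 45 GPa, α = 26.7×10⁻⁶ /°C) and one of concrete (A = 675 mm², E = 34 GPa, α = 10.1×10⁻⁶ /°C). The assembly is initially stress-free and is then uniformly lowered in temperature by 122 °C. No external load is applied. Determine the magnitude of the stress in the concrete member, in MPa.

Equilibrium of a rigid end plate with no external load gives equal and opposite internal forces ±P in the two members. Since α_{magnesium alloy} > α_{concrete}, cooling drives the magnesium alloy into tension and the concrete into compression.
Equating the net (thermal + elastic) strains gives |α₁ − α₂|·ΔT = P·[1/(A₁E₁) + 1/(A₂E₂)].
|α₁ − α₂|·ΔT = 16.6×10⁻⁶ × 122 = 0.002025.
1/(A₁E₁) + 1/(A₂E₂) = 1/(1350×45×10³) + 1/(675×34×10³) = 6.003×10⁻⁸ N⁻¹.
So P = 0.002025 / 6.003×10⁻⁸ = 33.73 kN.
σ_{concrete} = P/A₂ = 33730/675 = 49.98 MPa, compressive.

σ ≈ 50 MPa (compressive)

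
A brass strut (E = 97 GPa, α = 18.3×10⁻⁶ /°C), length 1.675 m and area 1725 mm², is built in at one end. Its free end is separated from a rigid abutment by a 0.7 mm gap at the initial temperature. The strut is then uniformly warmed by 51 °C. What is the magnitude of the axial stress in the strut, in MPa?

σ ≈ 50 MPa (compressive)

Unrestrained expansion: δ_free = αΔT L = 18.3×10⁻⁶ × 51 × 1675 = 1.563 mm.
The gap closes (δ_free > 0.7 mm) and the wall then resists a further 1.563 − 0.7 = 0.8633 mm of expansion.
So σ = E(δ_free − g)/L = 97×10³ × 0.8633/1675 = 49.99 MPa.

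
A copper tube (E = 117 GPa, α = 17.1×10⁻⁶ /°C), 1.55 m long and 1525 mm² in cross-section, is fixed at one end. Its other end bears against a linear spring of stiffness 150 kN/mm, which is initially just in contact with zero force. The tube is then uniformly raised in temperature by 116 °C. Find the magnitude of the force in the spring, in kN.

P ≈ 200 kN

If the spring were absent the tube would lengthen by αΔT L = 17.1×10⁻⁶ × 116 × 1550 = 3.075 mm.
Let P be the compressive force at the spring. The tube shortens elastically by PL/(AE) and the spring compresses by P/k; together these equal δ_free.
So P = δ_free / [L/(AE) + 1/k] = 3.075 / [ 1550/(1525×117×10³) + 1/(150×10³) ].
P = 3.075 / 1.535×10⁻⁵ = 200200 N.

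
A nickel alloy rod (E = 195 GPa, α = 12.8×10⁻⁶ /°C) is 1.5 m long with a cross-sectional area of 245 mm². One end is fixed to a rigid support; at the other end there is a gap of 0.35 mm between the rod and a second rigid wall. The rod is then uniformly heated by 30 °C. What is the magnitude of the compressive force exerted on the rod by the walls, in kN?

P ≈ 7.2 kN

Unrestrained expansion: δ_free = αΔT L = 12.8×10⁻⁶ × 30 × 1500 = 0.576 mm.
This exceeds the 0.35 mm gap, so the wall pushes back. The portion of expansion that must be recovered elastically is δ_free − gap = 0.576 − 0.35 = 0.226 mm.
That suppressed elongation corresponds to σ = E·Δ/L = 195×10³ × 0.226/1500 = 29.38 MPa.
P = σA = 29.38 × 245 = 7.198 kN.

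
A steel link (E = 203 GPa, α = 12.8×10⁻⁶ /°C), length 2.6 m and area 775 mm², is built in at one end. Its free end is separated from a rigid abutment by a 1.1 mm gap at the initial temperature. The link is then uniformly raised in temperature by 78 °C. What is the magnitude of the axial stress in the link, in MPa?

Free thermal elongation = αΔT L = 12.8×10⁻⁶ × 78 × 2600 = 2.596 mm.
After closing the 1.1 mm clearance, 2.596 − 1.1 = 1.496 mm of expansion remains to be suppressed by the wall.
That suppressed elongation corresponds to σ = E·Δ/L = 203×10³ × 1.496/2600 = 116.8 MPa.

σ ≈ 117 MPa (compressive)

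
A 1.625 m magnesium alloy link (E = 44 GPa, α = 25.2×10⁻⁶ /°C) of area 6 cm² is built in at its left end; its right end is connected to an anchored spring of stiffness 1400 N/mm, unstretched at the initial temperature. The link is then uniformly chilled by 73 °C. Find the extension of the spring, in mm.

δ ≈ 2.75 mm

The unrestrained thermal change is αΔT L = 25.2×10⁻⁶ × 73 × 1625 = 2.989 mm.
With a force P in the spring, the elastic change of the link is PL/(AE) and that of the spring is P/k; compatibility requires their sum to equal δ_free.
So P = δ_free / [L/(AE) + 1/k] = 2.989 / [ 1625/(600×44×10³) + 1/(1400) ].
P = 2.989 / 0.0007758 = 3853 N.
Spring extension = P/k = 3853/(1400) = 2.752 mm.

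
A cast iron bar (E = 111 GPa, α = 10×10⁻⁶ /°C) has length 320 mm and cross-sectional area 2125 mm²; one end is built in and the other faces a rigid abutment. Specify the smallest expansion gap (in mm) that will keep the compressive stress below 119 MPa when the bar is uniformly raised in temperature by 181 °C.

g ≈ 0.236 mm

With no wall the bar would lengthen by αΔT L = 10×10⁻⁶ × 181 × 320 = 0.5792 mm.
A stress of 119 MPa corresponds to the wall pushing the bar back by σL/E = 119×320/(111×10³) = 0.3431 mm.
The gap must absorb the remainder: g_min = 0.5792 − 0.3431 = 0.2361 mm.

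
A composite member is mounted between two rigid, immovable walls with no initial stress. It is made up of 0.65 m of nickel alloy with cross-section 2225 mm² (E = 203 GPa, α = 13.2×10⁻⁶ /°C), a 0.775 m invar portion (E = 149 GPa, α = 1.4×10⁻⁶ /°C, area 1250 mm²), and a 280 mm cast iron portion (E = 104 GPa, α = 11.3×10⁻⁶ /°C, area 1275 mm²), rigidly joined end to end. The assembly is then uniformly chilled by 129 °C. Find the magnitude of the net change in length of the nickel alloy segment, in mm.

If the supports were absent, the total length change would be Σ αᵢΔT Lᵢ = 13.2×10⁻⁶×129×650 + 1.4×10⁻⁶×129×775 + 11.3×10⁻⁶×129×280 = 1.655 mm.
The walls prevent any net length change, so an axial force P (same in every segment) develops. Compatibility: P · Σ Lᵢ/(AᵢEᵢ) = δ_free.
The series flexibility is Σ Lᵢ/(AᵢEᵢ) = 650/(2225×203×10³) + 775/(1250×149×10³) + 280/(1275×104×10³) = 7.712×10⁻⁶ mm/N.
So P = 1.655 / 7.712×10⁻⁶ = 214.6 kN, tensile.
For the nickel alloy segment, free thermal change = 13.2×10⁻⁶×129×650 = 1.107 mm and elastic change from P = 214600×650/(2225×203×10³) = 0.3088 mm; these oppose, so the net change is 0.798 mm (segment shortens).

|ΔL| ≈ 0.798 mm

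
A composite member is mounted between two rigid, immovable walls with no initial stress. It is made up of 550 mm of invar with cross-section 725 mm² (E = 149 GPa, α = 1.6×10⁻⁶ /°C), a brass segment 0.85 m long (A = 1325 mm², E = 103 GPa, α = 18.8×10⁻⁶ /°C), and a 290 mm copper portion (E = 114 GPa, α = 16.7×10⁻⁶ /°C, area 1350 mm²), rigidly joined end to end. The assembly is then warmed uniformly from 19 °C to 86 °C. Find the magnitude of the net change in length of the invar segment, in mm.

|ΔL| ≈ 0.502 mm

With the walls removed the bar would change length by δ_free = Σ αᵢΔT Lᵢ = 1.6×10⁻⁶×67×550 + 18.8×10⁻⁶×67×850 + 16.7×10⁻⁶×67×290 = 1.454 mm.
The walls prevent any net length change, so an axial force P (same in every segment) develops. Compatibility: P · Σ Lᵢ/(AᵢEᵢ) = δ_free.
Σ Lᵢ/(AᵢEᵢ) = 550/(725×149×10³) + 850/(1325×103×10³) + 290/(1350×114×10³) = 1.32×10⁻⁵ mm/N.
P = 1.454 / 1.32×10⁻⁵ = 110100 N = 110.1 kN, compressive.
For the invar segment, free thermal change = 1.6×10⁻⁶×67×550 = 0.05896 mm and elastic change from P = 110100×550/(725×149×10³) = 0.5607 mm; these oppose, so the net change is 0.502 mm (segment shortens).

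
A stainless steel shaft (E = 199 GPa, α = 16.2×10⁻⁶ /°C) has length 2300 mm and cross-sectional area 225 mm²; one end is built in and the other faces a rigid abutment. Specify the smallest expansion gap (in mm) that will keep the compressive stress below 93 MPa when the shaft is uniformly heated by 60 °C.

g ≈ 1.16 mm

Free expansion if unrestrained: δ_free = αΔT L = 16.2×10⁻⁶ × 60 × 2300 = 2.236 mm.
A stress of 93 MPa corresponds to the wall pushing the shaft back by σL/E = 93×2300/(199×10³) = 1.075 mm.
The gap must absorb the remainder: g_min = 2.236 − 1.075 = 1.161 mm.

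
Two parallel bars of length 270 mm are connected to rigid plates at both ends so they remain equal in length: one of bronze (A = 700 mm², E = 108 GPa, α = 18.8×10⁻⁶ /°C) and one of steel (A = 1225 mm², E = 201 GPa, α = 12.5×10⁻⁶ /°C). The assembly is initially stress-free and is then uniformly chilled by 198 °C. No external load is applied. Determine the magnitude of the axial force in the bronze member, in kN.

P ≈ 72.2 kN (tensile in the bronze)

Both members must finish at the same length. With the larger α, the bronze tends to over-contract; the plates restrain it, putting the bronze in tension and the steel in compression. With no external load the two internal forces are equal and opposite, magnitude P.
Equating the net (thermal + elastic) strains gives |α₁ − α₂|·ΔT = P·[1/(A₁E₁) + 1/(A₂E₂)].
|α₁ − α₂|·ΔT = 6.3×10⁻⁶ × 198 = 0.001247.
1/(A₁E₁) + 1/(A₂E₂) = 1/(700×108×10³) + 1/(1225×201×10³) = 1.729×10⁻⁸ N⁻¹.
So P = 0.001247 / 1.729×10⁻⁸ = 72.15 kN.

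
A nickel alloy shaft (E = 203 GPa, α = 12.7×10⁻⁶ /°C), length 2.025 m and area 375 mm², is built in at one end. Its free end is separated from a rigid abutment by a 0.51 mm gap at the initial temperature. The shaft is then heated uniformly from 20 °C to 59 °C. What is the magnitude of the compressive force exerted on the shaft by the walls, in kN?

Free thermal elongation = αΔT L = 12.7×10⁻⁶ × 39 × 2025 = 1.003 mm.
This exceeds the 0.51 mm gap, so the wall pushes back. The portion of expansion that must be recovered elastically is δ_free − gap = 1.003 − 0.51 = 0.493 mm.
Compatibility: PL/(AE) = 0.493 mm, so σ = P/A = E × (0.493/2025) = 49.42 MPa.
P = σA = 49.42 × 375 = 18.53 kN.

P ≈ 18.5 kN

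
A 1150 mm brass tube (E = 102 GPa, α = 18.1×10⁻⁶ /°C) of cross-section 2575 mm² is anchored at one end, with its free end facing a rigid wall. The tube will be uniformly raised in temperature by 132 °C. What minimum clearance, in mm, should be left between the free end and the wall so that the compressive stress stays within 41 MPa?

With no wall the tube would lengthen by αΔT L = 18.1×10⁻⁶ × 132 × 1150 = 2.748 mm.
A stress of 41 MPa corresponds to the wall pushing the tube back by σL/E = 41×1150/(102×10³) = 0.4623 mm.
So the gap has to take up the difference, g_min = δ_free − σL/E = 2.748 − 0.4623 = 2.285 mm.

g ≈ 2.29 mm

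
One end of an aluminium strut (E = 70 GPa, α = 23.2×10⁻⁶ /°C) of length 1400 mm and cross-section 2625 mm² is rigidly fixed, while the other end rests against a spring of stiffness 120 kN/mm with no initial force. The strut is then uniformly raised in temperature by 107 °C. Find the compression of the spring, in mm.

The unrestrained thermal change is αΔT L = 23.2×10⁻⁶ × 107 × 1400 = 3.475 mm.
Let P be the compressive force at the spring. The strut shortens elastically by PL/(AE) and the spring compresses by P/k; together these equal δ_free.
P [ L/(AE) + 1/k ] = δ_free → P [ 1400/(2625×70×10³) + 1/(120×10³) ] = 3.475.
P = 3.475 / 1.595×10⁻⁵ = 217900 N.
Spring compression = P/k = 217900/(120×10³) = 1.815 mm.

δ ≈ 1.82 mm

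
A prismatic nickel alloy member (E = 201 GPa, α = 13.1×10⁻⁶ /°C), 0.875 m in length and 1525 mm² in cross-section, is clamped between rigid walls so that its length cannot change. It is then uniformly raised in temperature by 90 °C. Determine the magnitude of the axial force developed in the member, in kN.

P ≈ 361 kN (compressive)

With zero net strain, σ = E·αΔT = 201 GPa × 13.1×10⁻⁶ × 90 = 237 MPa.
Axial force P = σA = 237 × 1525 = 361400 N = 361.4 kN, compressive.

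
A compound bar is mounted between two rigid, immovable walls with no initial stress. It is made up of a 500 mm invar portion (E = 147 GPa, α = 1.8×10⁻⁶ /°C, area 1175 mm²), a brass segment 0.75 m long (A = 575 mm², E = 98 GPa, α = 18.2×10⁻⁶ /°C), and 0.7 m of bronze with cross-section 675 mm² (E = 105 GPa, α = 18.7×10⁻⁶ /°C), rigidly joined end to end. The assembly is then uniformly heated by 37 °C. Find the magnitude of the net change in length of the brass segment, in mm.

|ΔL| ≈ 0.0168 mm

If the supports were absent, the total length change would be Σ αᵢΔT Lᵢ = 1.8×10⁻⁶×37×500 + 18.2×10⁻⁶×37×750 + 18.7×10⁻⁶×37×700 = 1.023 mm.
Since the ends are fixed, an axial force P builds up, equal in every segment, with P · Σ Lᵢ/(AᵢEᵢ) = δ_free.
The series flexibility is Σ Lᵢ/(AᵢEᵢ) = 500/(1175×147×10³) + 750/(575×98×10³) + 700/(675×105×10³) = 2.608×10⁻⁵ mm/N.
Hence P = δ_free / Σ(L/AE) = 1.023/2.608×10⁻⁵ = 39.21 kN (compressive).
For the brass segment, free thermal change = 18.2×10⁻⁶×37×750 = 0.505 mm and elastic change from P = 39210×750/(575×98×10³) = 0.5219 mm; these oppose, so the net change is 0.0168 mm (segment shortens).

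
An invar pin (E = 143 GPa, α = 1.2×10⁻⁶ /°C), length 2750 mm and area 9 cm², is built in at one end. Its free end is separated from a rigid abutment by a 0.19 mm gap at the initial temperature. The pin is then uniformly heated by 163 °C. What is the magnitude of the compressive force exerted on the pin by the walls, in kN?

Unrestrained expansion: δ_free = αΔT L = 1.2×10⁻⁶ × 163 × 2750 = 0.5379 mm.
The gap closes (δ_free > 0.19 mm) and the wall then resists a further 0.5379 − 0.19 = 0.3479 mm of expansion.
Compatibility: PL/(AE) = 0.3479 mm, so σ = P/A = E × (0.3479/2750) = 18.09 MPa.
P = σA = 18.09 × 900 = 16.28 kN.

P ≈ 16.3 kN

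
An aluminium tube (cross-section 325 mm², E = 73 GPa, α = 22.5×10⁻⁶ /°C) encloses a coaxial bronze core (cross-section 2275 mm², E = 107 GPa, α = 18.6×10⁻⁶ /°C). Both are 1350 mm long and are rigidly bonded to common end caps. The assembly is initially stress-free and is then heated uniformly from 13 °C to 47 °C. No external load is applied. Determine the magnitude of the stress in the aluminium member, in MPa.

σ ≈ 8.82 MPa (compressive)

Both members must finish at the same length. With the larger α, the aluminium tends to over-expand; the plates restrain it, putting the aluminium in compression and the bronze in tension. With no external load the two internal forces are equal and opposite, magnitude P.
Equating the net (thermal + elastic) strains gives |α₁ − α₂|·ΔT = P·[1/(A₁E₁) + 1/(A₂E₂)].
|α₁ − α₂|·ΔT = 3.9×10⁻⁶ × 34 = 0.0001326.
1/(A₁E₁) + 1/(A₂E₂) = 1/(325×73×10³) + 1/(2275×107×10³) = 4.626×10⁻⁸ N⁻¹.
P = 0.0001326 / 4.626×10⁻⁸ = 2867 N = 2.867 kN.
σ_{aluminium} = P/A₁ = 2867/325 = 8.82 MPa, compressive.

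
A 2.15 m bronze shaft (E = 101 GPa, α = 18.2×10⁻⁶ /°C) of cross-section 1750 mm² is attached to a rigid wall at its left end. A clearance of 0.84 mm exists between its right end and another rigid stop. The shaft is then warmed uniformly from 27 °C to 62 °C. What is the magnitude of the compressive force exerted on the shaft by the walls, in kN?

P ≈ 43.5 kN

Unrestrained expansion: δ_free = αΔT L = 18.2×10⁻⁶ × 35 × 2150 = 1.37 mm.
This exceeds the 0.84 mm gap, so the wall pushes back. The portion of expansion that must be recovered elastically is δ_free − gap = 1.37 − 0.84 = 0.5296 mm.
So σ = E(δ_free − g)/L = 101×10³ × 0.5296/2150 = 24.88 MPa.
Force on the wall = σA = 24.88 × 1750 mm² = 43.53 kN.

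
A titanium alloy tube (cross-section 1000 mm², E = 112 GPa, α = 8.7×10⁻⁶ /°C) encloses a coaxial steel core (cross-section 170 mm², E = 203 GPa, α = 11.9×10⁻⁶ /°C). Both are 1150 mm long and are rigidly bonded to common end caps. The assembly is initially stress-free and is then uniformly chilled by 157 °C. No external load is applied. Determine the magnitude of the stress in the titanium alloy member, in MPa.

σ ≈ 13.3 MPa (compressive)

Equilibrium of a rigid end plate with no external load gives equal and opposite internal forces ±P in the two members. Since α_{steel} > α_{titanium alloy}, cooling drives the steel into tension and the titanium alloy into compression.
Compatibility of the two members (thermal + elastic change equal): (α₁ − α₂)ΔT = P·[1/(A₁E₁) + 1/(A₂E₂)].
|α₁ − α₂|·ΔT = 3.2×10⁻⁶ × 157 = 0.0005024.
1/(A₁E₁) + 1/(A₂E₂) = 1/(1000×112×10³) + 1/(170×203×10³) = 3.791×10⁻⁸ N⁻¹.
P = 0.0005024 / 3.791×10⁻⁸ = 13250 N = 13.25 kN.
σ_{titanium alloy} = P/A₁ = 13250/1000 = 13.25 MPa, compressive.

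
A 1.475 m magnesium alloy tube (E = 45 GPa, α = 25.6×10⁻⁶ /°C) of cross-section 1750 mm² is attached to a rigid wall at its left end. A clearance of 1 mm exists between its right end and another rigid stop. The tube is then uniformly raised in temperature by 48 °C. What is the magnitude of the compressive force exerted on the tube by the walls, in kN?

Free thermal elongation = αΔT L = 25.6×10⁻⁶ × 48 × 1475 = 1.812 mm.
The gap closes (δ_free > 1 mm) and the wall then resists a further 1.812 − 1 = 0.8125 mm of expansion.
Compatibility: PL/(AE) = 0.8125 mm, so σ = P/A = E × (0.8125/1475) = 24.79 MPa.
P = σA = 24.79 × 1750 = 43.38 kN.

P ≈ 43.4 kN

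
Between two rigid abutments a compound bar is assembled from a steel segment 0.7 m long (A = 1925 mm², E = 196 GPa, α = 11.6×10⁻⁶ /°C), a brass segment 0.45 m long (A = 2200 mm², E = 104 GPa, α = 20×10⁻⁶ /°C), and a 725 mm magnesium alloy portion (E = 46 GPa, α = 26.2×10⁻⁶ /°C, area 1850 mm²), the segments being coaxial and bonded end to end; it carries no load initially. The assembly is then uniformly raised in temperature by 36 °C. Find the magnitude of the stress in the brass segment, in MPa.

Free thermal expansion of the whole bar: Σ αᵢΔT Lᵢ = 11.6×10⁻⁶×36×700 + 20×10⁻⁶×36×450 + 26.2×10⁻⁶×36×725 = 1.3 mm.
The walls prevent any net length change, so an axial force P (same in every segment) develops. Compatibility: P · Σ Lᵢ/(AᵢEᵢ) = δ_free.
The series flexibility is Σ Lᵢ/(AᵢEᵢ) = 700/(1925×196×10³) + 450/(2200×104×10³) + 725/(1850×46×10³) = 1.234×10⁻⁵ mm/N.
Hence P = δ_free / Σ(L/AE) = 1.3/1.234×10⁻⁵ = 105.3 kN (compressive).
σ_{brass} = P / A = 105300 / 2200 = 47.89 MPa.

σ ≈ 47.9 MPa (compressive)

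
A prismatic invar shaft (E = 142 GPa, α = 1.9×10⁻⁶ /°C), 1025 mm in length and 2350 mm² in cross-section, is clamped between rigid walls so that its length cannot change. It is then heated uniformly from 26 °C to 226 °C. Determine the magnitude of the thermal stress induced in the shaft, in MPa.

With length fixed, the mechanical strain must cancel the thermal strain αΔT = 1.9×10⁻⁶ × 200 = 380×10⁻⁶.
The stress required to suppress this strain is σ = Eε = 142×10³ × 380×10⁻⁶ = 53.96 MPa, compressive since the shaft is trying to expand.

σ ≈ 54 MPa (compressive)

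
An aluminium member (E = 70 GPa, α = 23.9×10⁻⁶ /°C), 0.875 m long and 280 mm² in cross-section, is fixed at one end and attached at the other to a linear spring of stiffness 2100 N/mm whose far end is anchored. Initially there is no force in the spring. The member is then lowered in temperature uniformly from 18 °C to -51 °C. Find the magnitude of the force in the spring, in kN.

If the spring were absent the member would shorten by αΔT L = 23.9×10⁻⁶ × 69 × 875 = 1.443 mm.
Let P be the tensile force in the spring. The member extends elastically by PL/(AE) and the spring stretches by P/k; together these equal δ_free.
So P = δ_free / [L/(AE) + 1/k] = 1.443 / [ 875/(280×70×10³) + 1/(2100) ].
P = 1.443 / 0.0005208 = 2770 N.

P ≈ 2.77 kN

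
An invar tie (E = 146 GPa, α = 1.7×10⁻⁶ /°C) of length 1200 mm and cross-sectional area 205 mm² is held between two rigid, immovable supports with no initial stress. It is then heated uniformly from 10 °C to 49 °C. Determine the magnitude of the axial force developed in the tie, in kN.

The ends cannot move, so σ = EαΔT = 146×10³ × 1.7×10⁻⁶ × 39 = 9.68 MPa.
Axial force P = σA = 9.68 × 205 = 1984 N = 1.984 kN, compressive.

P ≈ 1.98 kN (compressive)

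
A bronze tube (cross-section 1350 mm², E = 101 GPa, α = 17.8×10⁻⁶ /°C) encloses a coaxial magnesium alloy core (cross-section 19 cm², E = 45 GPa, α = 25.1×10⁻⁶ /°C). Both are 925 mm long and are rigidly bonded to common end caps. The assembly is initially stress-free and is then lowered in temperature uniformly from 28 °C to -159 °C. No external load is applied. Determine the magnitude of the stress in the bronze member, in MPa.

Equilibrium of a rigid end plate with no external load gives equal and opposite internal forces ±P in the two members. Since α_{magnesium alloy} > α_{bronze}, cooling drives the magnesium alloy into tension and the bronze into compression.
Equating the net (thermal + elastic) strains gives |α₁ − α₂|·ΔT = P·[1/(A₁E₁) + 1/(A₂E₂)].
|α₁ − α₂|·ΔT = 7.3×10⁻⁶ × 187 = 0.001365.
1/(A₁E₁) + 1/(A₂E₂) = 1/(1350×101×10³) + 1/(1900×45×10³) = 1.903×10⁻⁸ N⁻¹.
P = 0.001365 / 1.903×10⁻⁸ = 71730 N = 71.73 kN.
σ_{bronze} = P/A₁ = 71730/1350 = 53.14 MPa, compressive.

σ ≈ 53.1 MPa (compressive)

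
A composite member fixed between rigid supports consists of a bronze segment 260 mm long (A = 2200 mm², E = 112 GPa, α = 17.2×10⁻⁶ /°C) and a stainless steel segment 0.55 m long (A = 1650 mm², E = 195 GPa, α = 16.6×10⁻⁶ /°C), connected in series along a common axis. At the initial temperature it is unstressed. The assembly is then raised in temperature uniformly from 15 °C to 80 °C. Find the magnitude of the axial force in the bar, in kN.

P ≈ 320 kN (compressive)

Free thermal expansion of the whole bar: Σ αᵢΔT Lᵢ = 17.2×10⁻⁶×65×260 + 16.6×10⁻⁶×65×550 = 0.8841 mm.
Since the ends are fixed, an axial force P builds up, equal in every segment, with P · Σ Lᵢ/(AᵢEᵢ) = δ_free.
The series flexibility is Σ Lᵢ/(AᵢEᵢ) = 260/(2200×112×10³) + 550/(1650×195×10³) = 2.765×10⁻⁶ mm/N.
So P = 0.8841 / 2.765×10⁻⁶ = 319.8 kN, compressive.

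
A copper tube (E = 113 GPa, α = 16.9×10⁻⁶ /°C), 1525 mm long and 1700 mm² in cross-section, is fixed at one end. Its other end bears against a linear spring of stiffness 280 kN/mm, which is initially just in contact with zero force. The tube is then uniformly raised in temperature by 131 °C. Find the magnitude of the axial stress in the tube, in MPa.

If the spring were absent the tube would lengthen by αΔT L = 16.9×10⁻⁶ × 131 × 1525 = 3.376 mm.
With a force P in the spring, the elastic change of the tube is PL/(AE) and that of the spring is P/k; compatibility requires their sum to equal δ_free.
P [ L/(AE) + 1/k ] = δ_free → P [ 1525/(1700×113×10³) + 1/(280×10³) ] = 3.376.
P = 3.376 / 1.151×10⁻⁵ = 293300 N.
σ = P/A = 293300/1700 = 172.5 MPa.

σ ≈ 173 MPa (compressive)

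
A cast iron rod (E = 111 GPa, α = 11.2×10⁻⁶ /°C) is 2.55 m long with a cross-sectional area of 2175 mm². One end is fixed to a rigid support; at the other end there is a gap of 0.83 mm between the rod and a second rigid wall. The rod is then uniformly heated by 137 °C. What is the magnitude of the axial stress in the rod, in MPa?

σ ≈ 134 MPa (compressive)

If the wall were absent the rod would grow by αΔT L = 11.2×10⁻⁶ × 137 × 2550 = 3.913 mm.
This exceeds the 0.83 mm gap, so the wall pushes back. The portion of expansion that must be recovered elastically is δ_free − gap = 3.913 − 0.83 = 3.083 mm.
Compatibility: PL/(AE) = 3.083 mm, so σ = P/A = E × (3.083/2550) = 134.2 MPa.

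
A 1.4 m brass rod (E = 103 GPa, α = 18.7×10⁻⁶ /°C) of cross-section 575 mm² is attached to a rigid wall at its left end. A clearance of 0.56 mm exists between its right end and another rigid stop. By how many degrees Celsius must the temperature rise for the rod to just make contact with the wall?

ΔT ≈ 21.4 °C

The gap closes when αΔT L = 0.56 mm, since the rod is still unstressed at that instant.
ΔT = 0.56 / (18.7×10⁻⁶ × 1400) = 21.39 °C.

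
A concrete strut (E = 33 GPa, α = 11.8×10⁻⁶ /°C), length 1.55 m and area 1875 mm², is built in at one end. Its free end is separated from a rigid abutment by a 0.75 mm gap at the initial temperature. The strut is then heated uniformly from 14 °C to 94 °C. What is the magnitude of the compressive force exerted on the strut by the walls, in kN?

If the wall were absent the strut would grow by αΔT L = 11.8×10⁻⁶ × 80 × 1550 = 1.463 mm.
The gap closes (δ_free > 0.75 mm) and the wall then resists a further 1.463 − 0.75 = 0.7132 mm of expansion.
So σ = E(δ_free − g)/L = 33×10³ × 0.7132/1550 = 15.18 MPa.
P = σA = 15.18 × 1875 = 28.47 kN.

P ≈ 28.5 kN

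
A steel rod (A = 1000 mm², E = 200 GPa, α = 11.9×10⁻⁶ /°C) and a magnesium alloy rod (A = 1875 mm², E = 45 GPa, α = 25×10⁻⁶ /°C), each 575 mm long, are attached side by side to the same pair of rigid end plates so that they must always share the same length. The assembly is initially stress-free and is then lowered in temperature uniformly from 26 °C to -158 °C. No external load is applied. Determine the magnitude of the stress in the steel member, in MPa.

σ ≈ 143 MPa (compressive)

Both members must finish at the same length. With the larger α, the magnesium alloy tends to over-contract; the plates restrain it, putting the magnesium alloy in tension and the steel in compression. With no external load the two internal forces are equal and opposite, magnitude P.
Equating the net (thermal + elastic) strains gives |α₁ − α₂|·ΔT = P·[1/(A₁E₁) + 1/(A₂E₂)].
|α₁ − α₂|·ΔT = 13.1×10⁻⁶ × 184 = 0.00241.
1/(A₁E₁) + 1/(A₂E₂) = 1/(1000×200×10³) + 1/(1875×45×10³) = 1.685×10⁻⁸ N⁻¹.
So P = 0.00241 / 1.685×10⁻⁸ = 143 kN.
σ_{steel} = P/A₁ = 143000/1000 = 143 MPa, compressive.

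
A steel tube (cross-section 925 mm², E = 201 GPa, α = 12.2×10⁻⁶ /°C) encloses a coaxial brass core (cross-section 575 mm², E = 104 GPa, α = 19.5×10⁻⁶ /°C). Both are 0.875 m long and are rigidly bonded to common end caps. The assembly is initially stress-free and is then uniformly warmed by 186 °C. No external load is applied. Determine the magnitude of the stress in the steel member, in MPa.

Equilibrium of a rigid end plate with no external load gives equal and opposite internal forces ±P in the two members. Since α_{brass} > α_{steel}, heating drives the brass into compression and the steel into tension.
Equating the net (thermal + elastic) strains gives |α₁ − α₂|·ΔT = P·[1/(A₁E₁) + 1/(A₂E₂)].
|α₁ − α₂|·ΔT = 7.3×10⁻⁶ × 186 = 0.001358.
1/(A₁E₁) + 1/(A₂E₂) = 1/(925×201×10³) + 1/(575×104×10³) = 2.21×10⁻⁸ N⁻¹.
P = 0.001358 / 2.21×10⁻⁸ = 61440 N = 61.44 kN.
σ_{steel} = P/A₁ = 61440/925 = 66.42 MPa, tensile.

σ ≈ 66.4 MPa (tensile)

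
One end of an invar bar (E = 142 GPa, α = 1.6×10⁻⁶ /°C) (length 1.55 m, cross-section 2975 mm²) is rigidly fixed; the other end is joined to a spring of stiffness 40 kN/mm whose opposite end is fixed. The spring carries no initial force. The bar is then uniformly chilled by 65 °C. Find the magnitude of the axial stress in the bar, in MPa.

If the spring were absent the bar would shorten by αΔT L = 1.6×10⁻⁶ × 65 × 1550 = 0.1612 mm.
With a force P in the spring, the elastic change of the bar is PL/(AE) and that of the spring is P/k; compatibility requires their sum to equal δ_free.
P [ L/(AE) + 1/k ] = δ_free → P [ 1550/(2975×142×10³) + 1/(40×10³) ] = 0.1612.
P = 0.1612 / 2.867×10⁻⁵ = 5623 N.
σ = P/A = 5623/2975 = 1.89 MPa.

σ ≈ 1.89 MPa (tensile)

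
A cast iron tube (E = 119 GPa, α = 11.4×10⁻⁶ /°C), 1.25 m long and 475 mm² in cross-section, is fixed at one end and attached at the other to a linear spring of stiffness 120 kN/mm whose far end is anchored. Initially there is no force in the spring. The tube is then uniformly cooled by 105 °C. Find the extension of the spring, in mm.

If the spring were absent the tube would shorten by αΔT L = 11.4×10⁻⁶ × 105 × 1250 = 1.496 mm.
Let P be the tensile force in the spring. The tube extends elastically by PL/(AE) and the spring stretches by P/k; together these equal δ_free.
So P = δ_free / [L/(AE) + 1/k] = 1.496 / [ 1250/(475×119×10³) + 1/(120×10³) ].
P = 1.496 / 3.045×10⁻⁵ = 49140 N.
Spring extension = P/k = 49140/(120×10³) = 0.4095 mm.

δ ≈ 0.41 mm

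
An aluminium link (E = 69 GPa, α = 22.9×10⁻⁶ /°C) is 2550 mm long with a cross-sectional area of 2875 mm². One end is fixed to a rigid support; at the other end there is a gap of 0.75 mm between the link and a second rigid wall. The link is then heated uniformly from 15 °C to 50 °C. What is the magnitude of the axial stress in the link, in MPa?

Unrestrained expansion: δ_free = αΔT L = 22.9×10⁻⁶ × 35 × 2550 = 2.044 mm.
This exceeds the 0.75 mm gap, so the wall pushes back. The portion of expansion that must be recovered elastically is δ_free − gap = 2.044 − 0.75 = 1.294 mm.
That suppressed elongation corresponds to σ = E·Δ/L = 69×10³ × 1.294/2550 = 35.01 MPa.

σ ≈ 35 MPa (compressive)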